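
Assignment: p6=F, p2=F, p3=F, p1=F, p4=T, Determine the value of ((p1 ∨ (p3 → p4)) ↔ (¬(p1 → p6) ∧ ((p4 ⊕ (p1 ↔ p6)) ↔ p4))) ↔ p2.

T

p3 → p4 = F → T = T
p1 ∨ (p3 → p4) = F ∨ T = T
p1 → p6 = F → F = T
¬(p1 → p6) = ¬T = F
p1 ↔ p6 = F ↔ F = T
p4 ⊕ (p1 ↔ p6) = T ⊕ T = F
(p4 ⊕ (p1 ↔ p6)) ↔ p4 = F ↔ T = F
¬(p1 → p6) ∧ ((p4 ⊕ (p1 ↔ p6)) ↔ p4) = F ∧ F = F
(p1 ∨ (p3 → p4)) ↔ (¬(p1 → p6) ∧ ((p4 ⊕ (p1 ↔ p6)) ↔ p4)) = T ↔ F = F
((p1 ∨ (p3 → p4)) ↔ (¬(p1 → p6) ∧ ((p4 ⊕ (p1 ↔ p6)) ↔ p4))) ↔ p2 = F ↔ F = T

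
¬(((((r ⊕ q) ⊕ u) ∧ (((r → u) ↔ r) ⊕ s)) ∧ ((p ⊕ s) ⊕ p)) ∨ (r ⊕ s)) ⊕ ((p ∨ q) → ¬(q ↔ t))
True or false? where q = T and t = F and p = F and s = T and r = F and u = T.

T

Substituting q=T, t=F, p=F, s=T, r=F, u=T:
r ⊕ q = F ⊕ T = T
(r ⊕ q) ⊕ u = T ⊕ T = F
r → u = F → T = T
(r → u) ↔ r = T ↔ F = F
((r → u) ↔ r) ⊕ s = F ⊕ T = T
((r ⊕ q) ⊕ u) ∧ (((r → u) ↔ r) ⊕ s) = F ∧ T = F
p ⊕ s = F ⊕ T = T
(p ⊕ s) ⊕ p = T ⊕ F = T
(((r ⊕ q) ⊕ u) ∧ (((r → u) ↔ r) ⊕ s)) ∧ ((p ⊕ s) ⊕ p) = F ∧ T = F
r ⊕ s = F ⊕ T = T
((((r ⊕ q) ⊕ u) ∧ (((r → u) ↔ r) ⊕ s)) ∧ ((p ⊕ s) ⊕ p)) ∨ (r ⊕ s) = F ∨ T = T
¬(((((r ⊕ q) ⊕ u) ∧ (((r → u) ↔ r) ⊕ s)) ∧ ((p ⊕ s) ⊕ p)) ∨ (r ⊕ s)) = ¬T = F
p ∨ q = F ∨ T = T
q ↔ t = T ↔ F = F
¬(q ↔ t) = ¬F = T
(p ∨ q) → ¬(q ↔ t) = T → T = T
¬(((((r ⊕ q) ⊕ u) ∧ (((r → u) ↔ r) ⊕ s)) ∧ ((p ⊕ s) ⊕ p)) ∨ (r ⊕ s)) ⊕ ((p ∨ q) → ¬(q ↔ t)) = F ⊕ T = T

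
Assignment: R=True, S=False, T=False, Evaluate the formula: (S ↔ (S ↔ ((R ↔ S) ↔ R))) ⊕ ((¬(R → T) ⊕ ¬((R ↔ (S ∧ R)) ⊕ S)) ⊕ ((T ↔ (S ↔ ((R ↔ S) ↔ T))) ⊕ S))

R ↔ S = True ↔ False = False
(R ↔ S) ↔ R = False ↔ True = False
S ↔ ((R ↔ S) ↔ R) = False ↔ False = True
S ↔ (S ↔ ((R ↔ S) ↔ R)) = False ↔ True = False
R → T = True → False = False
¬(R → T) = ¬False = True
S ∧ R = False ∧ True = False
R ↔ (S ∧ R) = True ↔ False = False
(R ↔ (S ∧ R)) ⊕ S = False ⊕ False = False
¬((R ↔ (S ∧ R)) ⊕ S) = ¬False = True
¬(R → T) ⊕ ¬((R ↔ (S ∧ R)) ⊕ S) = True ⊕ True = False
R ↔ S = True ↔ False = False
(R ↔ S) ↔ T = False ↔ False = True
S ↔ ((R ↔ S) ↔ T) = False ↔ True = False
T ↔ (S ↔ ((R ↔ S) ↔ T)) = False ↔ False = True
(T ↔ (S ↔ ((R ↔ S) ↔ T))) ⊕ S = True ⊕ False = True
(¬(R → T) ⊕ ¬((R ↔ (S ∧ R)) ⊕ S)) ⊕ ((T ↔ (S ↔ ((R ↔ S) ↔ T))) ⊕ S) = False ⊕ True = True
(S ↔ (S ↔ ((R ↔ S) ↔ R))) ⊕ ((¬(R → T) ⊕ ¬((R ↔ (S ∧ R)) ⊕ S)) ⊕ ((T ↔ (S ↔ ((R ↔ S) ↔ T))) ⊕ S)) = False ⊕ True = True

True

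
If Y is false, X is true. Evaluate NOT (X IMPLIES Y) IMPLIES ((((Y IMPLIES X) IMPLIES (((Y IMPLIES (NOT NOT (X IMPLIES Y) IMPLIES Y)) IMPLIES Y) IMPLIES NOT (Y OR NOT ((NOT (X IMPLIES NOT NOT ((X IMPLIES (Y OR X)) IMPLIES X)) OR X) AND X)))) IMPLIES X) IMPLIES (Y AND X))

X IMPLIES Y = True IMPLIES False = False
NOT (X IMPLIES Y) = NOT False = True
Y IMPLIES X = False IMPLIES True = True
X IMPLIES Y = True IMPLIES False = False
NOT (X IMPLIES Y) = NOT False = True
NOT NOT (X IMPLIES Y) = NOT True = False
NOT NOT (X IMPLIES Y) IMPLIES Y = False IMPLIES False = True
Y IMPLIES (NOT NOT (X IMPLIES Y) IMPLIES Y) = False IMPLIES True = True
(Y IMPLIES (NOT NOT (X IMPLIES Y) IMPLIES Y)) IMPLIES Y = True IMPLIES False = False
Y OR X = False OR True = True
X IMPLIES (Y OR X) = True IMPLIES True = True
(X IMPLIES (Y OR X)) IMPLIES X = True IMPLIES True = True
NOT ((X IMPLIES (Y OR X)) IMPLIES X) = NOT True = False
NOT NOT ((X IMPLIES (Y OR X)) IMPLIES X) = NOT False = True
X IMPLIES NOT NOT ((X IMPLIES (Y OR X)) IMPLIES X) = True IMPLIES True = True
NOT (X IMPLIES NOT NOT ((X IMPLIES (Y OR X)) IMPLIES X)) = NOT True = False
NOT (X IMPLIES NOT NOT ((X IMPLIES (Y OR X)) IMPLIES X)) OR X = False OR True = True
(NOT (X IMPLIES NOT NOT ((X IMPLIES (Y OR X)) IMPLIES X)) OR X) AND X = True AND True = True
NOT ((NOT (X IMPLIES NOT NOT ((X IMPLIES (Y OR X)) IMPLIES X)) OR X) AND X) = NOT True = False
Y OR NOT ((NOT (X IMPLIES NOT NOT ((X IMPLIES (Y OR X)) IMPLIES X)) OR X) AND X) = False OR False = False
NOT (Y OR NOT ((NOT (X IMPLIES NOT NOT ((X IMPLIES (Y OR X)) IMPLIES X)) OR X) AND X)) = NOT False = True
((Y IMPLIES (NOT NOT (X IMPLIES Y) IMPLIES Y)) IMPLIES Y) IMPLIES NOT (Y OR NOT ((NOT (X IMPLIES NOT NOT ((X IMPLIES (Y OR X)) IMPLIES X)) OR X) AND X)) = False IMPLIES True = True
(Y IMPLIES X) IMPLIES (((Y IMPLIES (NOT NOT (X IMPLIES Y) IMPLIES Y)) IMPLIES Y) IMPLIES NOT (Y OR NOT ((NOT (X IMPLIES NOT NOT ((X IMPLIES (Y OR X)) IMPLIES X)) OR X) AND X))) = True IMPLIES True = True
((Y IMPLIES X) IMPLIES (((Y IMPLIES (NOT NOT (X IMPLIES Y) IMPLIES Y)) IMPLIES Y) IMPLIES NOT (Y OR NOT ((NOT (X IMPLIES NOT NOT ((X IMPLIES (Y OR X)) IMPLIES X)) OR X) AND X)))) IMPLIES X = True IMPLIES True = True
Y AND X = False AND True = False
(((Y IMPLIES X) IMPLIES (((Y IMPLIES (NOT NOT (X IMPLIES Y) IMPLIES Y)) IMPLIES Y) IMPLIES NOT (Y OR NOT ((NOT (X IMPLIES NOT NOT ((X IMPLIES (Y OR X)) IMPLIES X)) OR X) AND X)))) IMPLIES X) IMPLIES (Y AND X) = True IMPLIES False = False
NOT (X IMPLIES Y) IMPLIES ((((Y IMPLIES X) IMPLIES (((Y IMPLIES (NOT NOT (X IMPLIES Y) IMPLIES Y)) IMPLIES Y) IMPLIES NOT (Y OR NOT ((NOT (X IMPLIES NOT NOT ((X IMPLIES (Y OR X)) IMPLIES X)) OR X) AND X)))) IMPLIES X) IMPLIES (Y AND X)) = True IMPLIES False = False

False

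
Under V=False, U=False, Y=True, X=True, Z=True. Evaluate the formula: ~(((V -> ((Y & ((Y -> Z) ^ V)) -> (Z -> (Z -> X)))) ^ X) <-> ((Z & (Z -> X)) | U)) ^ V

Y -> Z = True -> True = True
(Y -> Z) ^ V = True ^ False = True
Y & ((Y -> Z) ^ V) = True & True = True
Z -> X = True -> True = True
Z -> (Z -> X) = True -> True = True
(Y & ((Y -> Z) ^ V)) -> (Z -> (Z -> X)) = True -> True = True
V -> ((Y & ((Y -> Z) ^ V)) -> (Z -> (Z -> X))) = False -> True = True
(V -> ((Y & ((Y -> Z) ^ V)) -> (Z -> (Z -> X)))) ^ X = True ^ True = False
Z -> X = True -> True = True
Z & (Z -> X) = True & True = True
(Z & (Z -> X)) | U = True | False = True
((V -> ((Y & ((Y -> Z) ^ V)) -> (Z -> (Z -> X)))) ^ X) <-> ((Z & (Z -> X)) | U) = False <-> True = False
~(((V -> ((Y & ((Y -> Z) ^ V)) -> (Z -> (Z -> X)))) ^ X) <-> ((Z & (Z -> X)) | U)) = ~False = True
~(((V -> ((Y & ((Y -> Z) ^ V)) -> (Z -> (Z -> X)))) ^ X) <-> ((Z & (Z -> X)) | U)) ^ V = True ^ False = True

True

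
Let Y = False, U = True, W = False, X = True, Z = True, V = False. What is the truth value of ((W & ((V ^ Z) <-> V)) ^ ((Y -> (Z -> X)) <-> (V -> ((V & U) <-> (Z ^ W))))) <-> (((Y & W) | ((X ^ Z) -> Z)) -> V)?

False

Substituting Y=False, U=True, W=False, X=True, Z=True, V=False:
V ^ Z = False ^ True = True
(V ^ Z) <-> V = True <-> False = False
W & ((V ^ Z) <-> V) = False & False = False
Z -> X = True -> True = True
Y -> (Z -> X) = False -> True = True
V & U = False & True = False
Z ^ W = True ^ False = True
(V & U) <-> (Z ^ W) = False <-> True = False
V -> ((V & U) <-> (Z ^ W)) = False -> False = True
(Y -> (Z -> X)) <-> (V -> ((V & U) <-> (Z ^ W))) = True <-> True = True
(W & ((V ^ Z) <-> V)) ^ ((Y -> (Z -> X)) <-> (V -> ((V & U) <-> (Z ^ W)))) = False ^ True = True
Y & W = False & False = False
X ^ Z = True ^ True = False
(X ^ Z) -> Z = False -> True = True
(Y & W) | ((X ^ Z) -> Z) = False | True = True
((Y & W) | ((X ^ Z) -> Z)) -> V = True -> False = False
((W & ((V ^ Z) <-> V)) ^ ((Y -> (Z -> X)) <-> (V -> ((V & U) <-> (Z ^ W))))) <-> (((Y & W) | ((X ^ Z) -> Z)) -> V) = True <-> False = False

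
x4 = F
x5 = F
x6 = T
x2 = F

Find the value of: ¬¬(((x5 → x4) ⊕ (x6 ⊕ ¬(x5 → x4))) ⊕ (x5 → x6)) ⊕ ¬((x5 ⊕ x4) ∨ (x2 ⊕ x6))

x5 → x4 = F → F = T
x5 → x4 = F → F = T
¬(x5 → x4) = ¬T = F
x6 ⊕ ¬(x5 → x4) = T ⊕ F = T
(x5 → x4) ⊕ (x6 ⊕ ¬(x5 → x4)) = T ⊕ T = F
x5 → x6 = F → T = T
((x5 → x4) ⊕ (x6 ⊕ ¬(x5 → x4))) ⊕ (x5 → x6) = F ⊕ T = T
¬(((x5 → x4) ⊕ (x6 ⊕ ¬(x5 → x4))) ⊕ (x5 → x6)) = ¬T = F
¬¬(((x5 → x4) ⊕ (x6 ⊕ ¬(x5 → x4))) ⊕ (x5 → x6)) = ¬F = T
x5 ⊕ x4 = F ⊕ F = F
x2 ⊕ x6 = F ⊕ T = T
(x5 ⊕ x4) ∨ (x2 ⊕ x6) = F ∨ T = T
¬((x5 ⊕ x4) ∨ (x2 ⊕ x6)) = ¬T = F
¬¬(((x5 → x4) ⊕ (x6 ⊕ ¬(x5 → x4))) ⊕ (x5 → x6)) ⊕ ¬((x5 ⊕ x4) ∨ (x2 ⊕ x6)) = T ⊕ F = T

T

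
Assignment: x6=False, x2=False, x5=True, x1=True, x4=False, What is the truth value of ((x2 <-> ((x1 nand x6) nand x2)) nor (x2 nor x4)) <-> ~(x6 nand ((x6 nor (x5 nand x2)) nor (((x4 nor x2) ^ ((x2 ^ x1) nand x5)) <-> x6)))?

True

x1 nand x6 = True nand False = True
(x1 nand x6) nand x2 = True nand False = True
x2 <-> ((x1 nand x6) nand x2) = False <-> True = False
x2 nor x4 = False nor False = True
(x2 <-> ((x1 nand x6) nand x2)) nor (x2 nor x4) = False nor True = False
x5 nand x2 = True nand False = True
x6 nor (x5 nand x2) = False nor True = False
x4 nor x2 = False nor False = True
x2 ^ x1 = False ^ True = True
(x2 ^ x1) nand x5 = True nand True = False
(x4 nor x2) ^ ((x2 ^ x1) nand x5) = True ^ False = True
((x4 nor x2) ^ ((x2 ^ x1) nand x5)) <-> x6 = True <-> False = False
(x6 nor (x5 nand x2)) nor (((x4 nor x2) ^ ((x2 ^ x1) nand x5)) <-> x6) = False nor False = True
x6 nand ((x6 nor (x5 nand x2)) nor (((x4 nor x2) ^ ((x2 ^ x1) nand x5)) <-> x6)) = False nand True = True
~(x6 nand ((x6 nor (x5 nand x2)) nor (((x4 nor x2) ^ ((x2 ^ x1) nand x5)) <-> x6))) = ~True = False
((x2 <-> ((x1 nand x6) nand x2)) nor (x2 nor x4)) <-> ~(x6 nand ((x6 nor (x5 nand x2)) nor (((x4 nor x2) ^ ((x2 ^ x1) nand x5)) <-> x6))) = False <-> False = True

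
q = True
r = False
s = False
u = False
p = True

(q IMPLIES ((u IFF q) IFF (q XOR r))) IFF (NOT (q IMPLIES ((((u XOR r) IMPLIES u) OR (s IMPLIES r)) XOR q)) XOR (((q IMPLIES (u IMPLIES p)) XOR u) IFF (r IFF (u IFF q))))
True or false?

u IFF q = False IFF True = False
q XOR r = True XOR False = True
(u IFF q) IFF (q XOR r) = False IFF True = False
q IMPLIES ((u IFF q) IFF (q XOR r)) = True IMPLIES False = False
u XOR r = False XOR False = False
(u XOR r) IMPLIES u = False IMPLIES False = True
s IMPLIES r = False IMPLIES False = True
((u XOR r) IMPLIES u) OR (s IMPLIES r) = True OR True = True
(((u XOR r) IMPLIES u) OR (s IMPLIES r)) XOR q = True XOR True = False
q IMPLIES ((((u XOR r) IMPLIES u) OR (s IMPLIES r)) XOR q) = True IMPLIES False = False
NOT (q IMPLIES ((((u XOR r) IMPLIES u) OR (s IMPLIES r)) XOR q)) = NOT False = True
u IMPLIES p = False IMPLIES True = True
q IMPLIES (u IMPLIES p) = True IMPLIES True = True
(q IMPLIES (u IMPLIES p)) XOR u = True XOR False = True
u IFF q = False IFF True = False
r IFF (u IFF q) = False IFF False = True
((q IMPLIES (u IMPLIES p)) XOR u) IFF (r IFF (u IFF q)) = True IFF True = True
NOT (q IMPLIES ((((u XOR r) IMPLIES u) OR (s IMPLIES r)) XOR q)) XOR (((q IMPLIES (u IMPLIES p)) XOR u) IFF (r IFF (u IFF q))) = True XOR True = False
(q IMPLIES ((u IFF q) IFF (q XOR r))) IFF (NOT (q IMPLIES ((((u XOR r) IMPLIES u) OR (s IMPLIES r)) XOR q)) XOR (((q IMPLIES (u IMPLIES p)) XOR u) IFF (r IFF (u IFF q)))) = False IFF False = True

True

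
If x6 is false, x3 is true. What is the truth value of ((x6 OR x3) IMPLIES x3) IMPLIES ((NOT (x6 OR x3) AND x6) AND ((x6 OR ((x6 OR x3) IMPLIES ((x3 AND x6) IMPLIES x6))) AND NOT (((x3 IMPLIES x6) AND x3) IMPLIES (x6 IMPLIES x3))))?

False

Substituting x6=False, x3=True:
x6 OR x3 = False OR True = True
(x6 OR x3) IMPLIES x3 = True IMPLIES True = True
x6 OR x3 = False OR True = True
NOT (x6 OR x3) = NOT True = False
NOT (x6 OR x3) AND x6 = False AND False = False
x6 OR x3 = False OR True = True
x3 AND x6 = True AND False = False
(x3 AND x6) IMPLIES x6 = False IMPLIES False = True
(x6 OR x3) IMPLIES ((x3 AND x6) IMPLIES x6) = True IMPLIES True = True
x6 OR ((x6 OR x3) IMPLIES ((x3 AND x6) IMPLIES x6)) = False OR True = True
x3 IMPLIES x6 = True IMPLIES False = False
(x3 IMPLIES x6) AND x3 = False AND True = False
x6 IMPLIES x3 = False IMPLIES True = True
((x3 IMPLIES x6) AND x3) IMPLIES (x6 IMPLIES x3) = False IMPLIES True = True
NOT (((x3 IMPLIES x6) AND x3) IMPLIES (x6 IMPLIES x3)) = NOT True = False
(x6 OR ((x6 OR x3) IMPLIES ((x3 AND x6) IMPLIES x6))) AND NOT (((x3 IMPLIES x6) AND x3) IMPLIES (x6 IMPLIES x3)) = True AND False = False
(NOT (x6 OR x3) AND x6) AND ((x6 OR ((x6 OR x3) IMPLIES ((x3 AND x6) IMPLIES x6))) AND NOT (((x3 IMPLIES x6) AND x3) IMPLIES (x6 IMPLIES x3))) = False AND False = False
((x6 OR x3) IMPLIES x3) IMPLIES ((NOT (x6 OR x3) AND x6) AND ((x6 OR ((x6 OR x3) IMPLIES ((x3 AND x6) IMPLIES x6))) AND NOT (((x3 IMPLIES x6) AND x3) IMPLIES (x6 IMPLIES x3)))) = True IMPLIES False = False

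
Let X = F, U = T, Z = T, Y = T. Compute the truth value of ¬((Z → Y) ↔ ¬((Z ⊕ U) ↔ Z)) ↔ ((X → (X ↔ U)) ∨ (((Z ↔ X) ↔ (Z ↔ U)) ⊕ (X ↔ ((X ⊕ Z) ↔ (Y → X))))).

Z → Y = T → T = T
Z ⊕ U = T ⊕ T = F
(Z ⊕ U) ↔ Z = F ↔ T = F
¬((Z ⊕ U) ↔ Z) = ¬F = T
(Z → Y) ↔ ¬((Z ⊕ U) ↔ Z) = T ↔ T = T
¬((Z → Y) ↔ ¬((Z ⊕ U) ↔ Z)) = ¬T = F
X ↔ U = F ↔ T = F
X → (X ↔ U) = F → F = T
Z ↔ X = T ↔ F = F
Z ↔ U = T ↔ T = T
(Z ↔ X) ↔ (Z ↔ U) = F ↔ T = F
X ⊕ Z = F ⊕ T = T
Y → X = T → F = F
(X ⊕ Z) ↔ (Y → X) = T ↔ F = F
X ↔ ((X ⊕ Z) ↔ (Y → X)) = F ↔ F = T
((Z ↔ X) ↔ (Z ↔ U)) ⊕ (X ↔ ((X ⊕ Z) ↔ (Y → X))) = F ⊕ T = T
(X → (X ↔ U)) ∨ (((Z ↔ X) ↔ (Z ↔ U)) ⊕ (X ↔ ((X ⊕ Z) ↔ (Y → X)))) = T ∨ T = T
¬((Z → Y) ↔ ¬((Z ⊕ U) ↔ Z)) ↔ ((X → (X ↔ U)) ∨ (((Z ↔ X) ↔ (Z ↔ U)) ⊕ (X ↔ ((X ⊕ Z) ↔ (Y → X))))) = F ↔ T = F

F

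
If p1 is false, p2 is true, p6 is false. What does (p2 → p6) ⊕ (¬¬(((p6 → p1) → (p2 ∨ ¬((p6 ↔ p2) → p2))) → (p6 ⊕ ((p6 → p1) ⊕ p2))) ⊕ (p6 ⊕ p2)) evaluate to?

True

p2 → p6 = True → False = False
p6 → p1 = False → False = True
p6 ↔ p2 = False ↔ True = False
(p6 ↔ p2) → p2 = False → True = True
¬((p6 ↔ p2) → p2) = ¬True = False
p2 ∨ ¬((p6 ↔ p2) → p2) = True ∨ False = True
(p6 → p1) → (p2 ∨ ¬((p6 ↔ p2) → p2)) = True → True = True
p6 → p1 = False → False = True
(p6 → p1) ⊕ p2 = True ⊕ True = False
p6 ⊕ ((p6 → p1) ⊕ p2) = False ⊕ False = False
((p6 → p1) → (p2 ∨ ¬((p6 ↔ p2) → p2))) → (p6 ⊕ ((p6 → p1) ⊕ p2)) = True → False = False
¬(((p6 → p1) → (p2 ∨ ¬((p6 ↔ p2) → p2))) → (p6 ⊕ ((p6 → p1) ⊕ p2))) = ¬False = True
¬¬(((p6 → p1) → (p2 ∨ ¬((p6 ↔ p2) → p2))) → (p6 ⊕ ((p6 → p1) ⊕ p2))) = ¬True = False
p6 ⊕ p2 = False ⊕ True = True
¬¬(((p6 → p1) → (p2 ∨ ¬((p6 ↔ p2) → p2))) → (p6 ⊕ ((p6 → p1) ⊕ p2))) ⊕ (p6 ⊕ p2) = False ⊕ True = True
(p2 → p6) ⊕ (¬¬(((p6 → p1) → (p2 ∨ ¬((p6 ↔ p2) → p2))) → (p6 ⊕ ((p6 → p1) ⊕ p2))) ⊕ (p6 ⊕ p2)) = False ⊕ True = True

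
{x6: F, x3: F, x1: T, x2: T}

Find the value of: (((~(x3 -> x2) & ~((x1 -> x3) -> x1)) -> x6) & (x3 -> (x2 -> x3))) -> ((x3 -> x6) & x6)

F

Substituting x6=F, x3=F, x1=T, x2=T:
x3 -> x2 = F -> T = T
~(x3 -> x2) = ~T = F
x1 -> x3 = T -> F = F
(x1 -> x3) -> x1 = F -> T = T
~((x1 -> x3) -> x1) = ~T = F
~(x3 -> x2) & ~((x1 -> x3) -> x1) = F & F = F
(~(x3 -> x2) & ~((x1 -> x3) -> x1)) -> x6 = F -> F = T
x2 -> x3 = T -> F = F
x3 -> (x2 -> x3) = F -> F = T
((~(x3 -> x2) & ~((x1 -> x3) -> x1)) -> x6) & (x3 -> (x2 -> x3)) = T & T = T
x3 -> x6 = F -> F = T
(x3 -> x6) & x6 = T & F = F
(((~(x3 -> x2) & ~((x1 -> x3) -> x1)) -> x6) & (x3 -> (x2 -> x3))) -> ((x3 -> x6) & x6) = T -> F = F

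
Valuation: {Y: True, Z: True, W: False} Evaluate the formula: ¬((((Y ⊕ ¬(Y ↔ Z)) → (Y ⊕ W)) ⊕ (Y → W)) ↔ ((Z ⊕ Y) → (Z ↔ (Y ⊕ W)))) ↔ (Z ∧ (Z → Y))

False

Substituting Y=True, Z=True, W=False:
Y ↔ Z = True ↔ True = True
¬(Y ↔ Z) = ¬True = False
Y ⊕ ¬(Y ↔ Z) = True ⊕ False = True
Y ⊕ W = True ⊕ False = True
(Y ⊕ ¬(Y ↔ Z)) → (Y ⊕ W) = True → True = True
Y → W = True → False = False
((Y ⊕ ¬(Y ↔ Z)) → (Y ⊕ W)) ⊕ (Y → W) = True ⊕ False = True
Z ⊕ Y = True ⊕ True = False
Y ⊕ W = True ⊕ False = True
Z ↔ (Y ⊕ W) = True ↔ True = True
(Z ⊕ Y) → (Z ↔ (Y ⊕ W)) = False → True = True
(((Y ⊕ ¬(Y ↔ Z)) → (Y ⊕ W)) ⊕ (Y → W)) ↔ ((Z ⊕ Y) → (Z ↔ (Y ⊕ W))) = True ↔ True = True
¬((((Y ⊕ ¬(Y ↔ Z)) → (Y ⊕ W)) ⊕ (Y → W)) ↔ ((Z ⊕ Y) → (Z ↔ (Y ⊕ W)))) = ¬True = False
Z → Y = True → True = True
Z ∧ (Z → Y) = True ∧ True = True
¬((((Y ⊕ ¬(Y ↔ Z)) → (Y ⊕ W)) ⊕ (Y → W)) ↔ ((Z ⊕ Y) → (Z ↔ (Y ⊕ W)))) ↔ (Z ∧ (Z → Y)) = False ↔ True = False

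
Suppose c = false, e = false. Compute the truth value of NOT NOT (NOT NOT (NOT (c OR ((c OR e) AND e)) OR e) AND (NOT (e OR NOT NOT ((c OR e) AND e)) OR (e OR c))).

true

Substituting c=false, e=false:
c OR e = false OR false = false
(c OR e) AND e = false AND false = false
c OR ((c OR e) AND e) = false OR false = false
NOT (c OR ((c OR e) AND e)) = NOT false = true
NOT (c OR ((c OR e) AND e)) OR e = true OR false = true
NOT (NOT (c OR ((c OR e) AND e)) OR e) = NOT true = false
NOT NOT (NOT (c OR ((c OR e) AND e)) OR e) = NOT false = true
c OR e = false OR false = false
(c OR e) AND e = false AND false = false
NOT ((c OR e) AND e) = NOT false = true
NOT NOT ((c OR e) AND e) = NOT true = false
e OR NOT NOT ((c OR e) AND e) = false OR false = false
NOT (e OR NOT NOT ((c OR e) AND e)) = NOT false = true
e OR c = false OR false = false
NOT (e OR NOT NOT ((c OR e) AND e)) OR (e OR c) = true OR false = true
NOT NOT (NOT (c OR ((c OR e) AND e)) OR e) AND (NOT (e OR NOT NOT ((c OR e) AND e)) OR (e OR c)) = true AND true = true
NOT (NOT NOT (NOT (c OR ((c OR e) AND e)) OR e) AND (NOT (e OR NOT NOT ((c OR e) AND e)) OR (e OR c))) = NOT true = false
NOT NOT (NOT NOT (NOT (c OR ((c OR e) AND e)) OR e) AND (NOT (e OR NOT NOT ((c OR e) AND e)) OR (e OR c))) = NOT false = true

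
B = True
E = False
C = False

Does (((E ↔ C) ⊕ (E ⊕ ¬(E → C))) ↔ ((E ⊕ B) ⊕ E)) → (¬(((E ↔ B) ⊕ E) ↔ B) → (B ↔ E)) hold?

E ↔ C = False ↔ False = True
E → C = False → False = True
¬(E → C) = ¬True = False
E ⊕ ¬(E → C) = False ⊕ False = False
(E ↔ C) ⊕ (E ⊕ ¬(E → C)) = True ⊕ False = True
E ⊕ B = False ⊕ True = True
(E ⊕ B) ⊕ E = True ⊕ False = True
((E ↔ C) ⊕ (E ⊕ ¬(E → C))) ↔ ((E ⊕ B) ⊕ E) = True ↔ True = True
E ↔ B = False ↔ True = False
(E ↔ B) ⊕ E = False ⊕ False = False
((E ↔ B) ⊕ E) ↔ B = False ↔ True = False
¬(((E ↔ B) ⊕ E) ↔ B) = ¬False = True
B ↔ E = True ↔ False = False
¬(((E ↔ B) ⊕ E) ↔ B) → (B ↔ E) = True → False = False
(((E ↔ C) ⊕ (E ⊕ ¬(E → C))) ↔ ((E ⊕ B) ⊕ E)) → (¬(((E ↔ B) ⊕ E) ↔ B) → (B ↔ E)) = True → False = False

False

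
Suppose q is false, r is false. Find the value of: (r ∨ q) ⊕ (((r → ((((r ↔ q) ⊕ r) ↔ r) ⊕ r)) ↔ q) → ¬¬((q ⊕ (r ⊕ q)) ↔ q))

r ∨ q = False ∨ False = False
r ↔ q = False ↔ False = True
(r ↔ q) ⊕ r = True ⊕ False = True
((r ↔ q) ⊕ r) ↔ r = True ↔ False = False
(((r ↔ q) ⊕ r) ↔ r) ⊕ r = False ⊕ False = False
r → ((((r ↔ q) ⊕ r) ↔ r) ⊕ r) = False → False = True
(r → ((((r ↔ q) ⊕ r) ↔ r) ⊕ r)) ↔ q = True ↔ False = False
r ⊕ q = False ⊕ False = False
q ⊕ (r ⊕ q) = False ⊕ False = False
(q ⊕ (r ⊕ q)) ↔ q = False ↔ False = True
¬((q ⊕ (r ⊕ q)) ↔ q) = ¬True = False
¬¬((q ⊕ (r ⊕ q)) ↔ q) = ¬False = True
((r → ((((r ↔ q) ⊕ r) ↔ r) ⊕ r)) ↔ q) → ¬¬((q ⊕ (r ⊕ q)) ↔ q) = False → True = True
(r ∨ q) ⊕ (((r → ((((r ↔ q) ⊕ r) ↔ r) ⊕ r)) ↔ q) → ¬¬((q ⊕ (r ⊕ q)) ↔ q)) = False ⊕ True = True

True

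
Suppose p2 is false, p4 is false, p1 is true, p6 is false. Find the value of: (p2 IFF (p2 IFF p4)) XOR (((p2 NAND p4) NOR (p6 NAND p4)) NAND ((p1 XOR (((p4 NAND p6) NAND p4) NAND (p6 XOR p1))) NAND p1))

true

p2 IFF p4 = false IFF false = true
p2 IFF (p2 IFF p4) = false IFF true = false
p2 NAND p4 = false NAND false = true
p6 NAND p4 = false NAND false = true
(p2 NAND p4) NOR (p6 NAND p4) = true NOR true = false
p4 NAND p6 = false NAND false = true
(p4 NAND p6) NAND p4 = true NAND false = true
p6 XOR p1 = false XOR true = true
((p4 NAND p6) NAND p4) NAND (p6 XOR p1) = true NAND true = false
p1 XOR (((p4 NAND p6) NAND p4) NAND (p6 XOR p1)) = true XOR false = true
(p1 XOR (((p4 NAND p6) NAND p4) NAND (p6 XOR p1))) NAND p1 = true NAND true = false
((p2 NAND p4) NOR (p6 NAND p4)) NAND ((p1 XOR (((p4 NAND p6) NAND p4) NAND (p6 XOR p1))) NAND p1) = false NAND false = true
(p2 IFF (p2 IFF p4)) XOR (((p2 NAND p4) NOR (p6 NAND p4)) NAND ((p1 XOR (((p4 NAND p6) NAND p4) NAND (p6 XOR p1))) NAND p1)) = false XOR true = true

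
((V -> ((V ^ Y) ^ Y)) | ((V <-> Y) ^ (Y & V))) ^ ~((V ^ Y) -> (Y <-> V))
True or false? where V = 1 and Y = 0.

Substituting V=1, Y=0:
V ^ Y = 1 ^ 0 = 1
(V ^ Y) ^ Y = 1 ^ 0 = 1
V -> ((V ^ Y) ^ Y) = 1 -> 1 = 1
V <-> Y = 1 <-> 0 = 0
Y & V = 0 & 1 = 0
(V <-> Y) ^ (Y & V) = 0 ^ 0 = 0
(V -> ((V ^ Y) ^ Y)) | ((V <-> Y) ^ (Y & V)) = 1 | 0 = 1
V ^ Y = 1 ^ 0 = 1
Y <-> V = 0 <-> 1 = 0
(V ^ Y) -> (Y <-> V) = 1 -> 0 = 0
~((V ^ Y) -> (Y <-> V)) = ~0 = 1
((V -> ((V ^ Y) ^ Y)) | ((V <-> Y) ^ (Y & V))) ^ ~((V ^ Y) -> (Y <-> V)) = 1 ^ 1 = 0

0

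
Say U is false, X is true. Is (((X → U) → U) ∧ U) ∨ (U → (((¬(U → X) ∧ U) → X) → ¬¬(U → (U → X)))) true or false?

True

X → U = True → False = False
(X → U) → U = False → False = True
((X → U) → U) ∧ U = True ∧ False = False
U → X = False → True = True
¬(U → X) = ¬True = False
¬(U → X) ∧ U = False ∧ False = False
(¬(U → X) ∧ U) → X = False → True = True
U → X = False → True = True
U → (U → X) = False → True = True
¬(U → (U → X)) = ¬True = False
¬¬(U → (U → X)) = ¬False = True
((¬(U → X) ∧ U) → X) → ¬¬(U → (U → X)) = True → True = True
U → (((¬(U → X) ∧ U) → X) → ¬¬(U → (U → X))) = False → True = True
(((X → U) → U) ∧ U) ∨ (U → (((¬(U → X) ∧ U) → X) → ¬¬(U → (U → X)))) = False ∨ True = True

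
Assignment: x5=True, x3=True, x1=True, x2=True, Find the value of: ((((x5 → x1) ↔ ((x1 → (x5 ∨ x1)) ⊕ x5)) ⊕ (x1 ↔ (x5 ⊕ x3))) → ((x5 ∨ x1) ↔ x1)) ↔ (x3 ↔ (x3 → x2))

x5 → x1 = True → True = True
x5 ∨ x1 = True ∨ True = True
x1 → (x5 ∨ x1) = True → True = True
(x1 → (x5 ∨ x1)) ⊕ x5 = True ⊕ True = False
(x5 → x1) ↔ ((x1 → (x5 ∨ x1)) ⊕ x5) = True ↔ False = False
x5 ⊕ x3 = True ⊕ True = False
x1 ↔ (x5 ⊕ x3) = True ↔ False = False
((x5 → x1) ↔ ((x1 → (x5 ∨ x1)) ⊕ x5)) ⊕ (x1 ↔ (x5 ⊕ x3)) = False ⊕ False = False
x5 ∨ x1 = True ∨ True = True
(x5 ∨ x1) ↔ x1 = True ↔ True = True
(((x5 → x1) ↔ ((x1 → (x5 ∨ x1)) ⊕ x5)) ⊕ (x1 ↔ (x5 ⊕ x3))) → ((x5 ∨ x1) ↔ x1) = False → True = True
x3 → x2 = True → True = True
x3 ↔ (x3 → x2) = True ↔ True = True
((((x5 → x1) ↔ ((x1 → (x5 ∨ x1)) ⊕ x5)) ⊕ (x1 ↔ (x5 ⊕ x3))) → ((x5 ∨ x1) ↔ x1)) ↔ (x3 ↔ (x3 → x2)) = True ↔ True = True

True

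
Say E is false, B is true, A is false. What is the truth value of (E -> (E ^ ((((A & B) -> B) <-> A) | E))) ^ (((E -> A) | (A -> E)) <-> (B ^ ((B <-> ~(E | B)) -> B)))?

T

Substituting E=F, B=T, A=F:
A & B = F & T = F
(A & B) -> B = F -> T = T
((A & B) -> B) <-> A = T <-> F = F
(((A & B) -> B) <-> A) | E = F | F = F
E ^ ((((A & B) -> B) <-> A) | E) = F ^ F = F
E -> (E ^ ((((A & B) -> B) <-> A) | E)) = F -> F = T
E -> A = F -> F = T
A -> E = F -> F = T
(E -> A) | (A -> E) = T | T = T
E | B = F | T = T
~(E | B) = ~T = F
B <-> ~(E | B) = T <-> F = F
(B <-> ~(E | B)) -> B = F -> T = T
B ^ ((B <-> ~(E | B)) -> B) = T ^ T = F
((E -> A) | (A -> E)) <-> (B ^ ((B <-> ~(E | B)) -> B)) = T <-> F = F
(E -> (E ^ ((((A & B) -> B) <-> A) | E))) ^ (((E -> A) | (A -> E)) <-> (B ^ ((B <-> ~(E | B)) -> B))) = T ^ F = T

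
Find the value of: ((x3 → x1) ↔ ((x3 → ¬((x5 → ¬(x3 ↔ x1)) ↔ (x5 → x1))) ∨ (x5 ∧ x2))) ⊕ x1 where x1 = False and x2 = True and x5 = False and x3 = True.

True

x3 → x1 = True → False = False
x3 ↔ x1 = True ↔ False = False
¬(x3 ↔ x1) = ¬False = True
x5 → ¬(x3 ↔ x1) = False → True = True
x5 → x1 = False → False = True
(x5 → ¬(x3 ↔ x1)) ↔ (x5 → x1) = True ↔ True = True
¬((x5 → ¬(x3 ↔ x1)) ↔ (x5 → x1)) = ¬True = False
x3 → ¬((x5 → ¬(x3 ↔ x1)) ↔ (x5 → x1)) = True → False = False
x5 ∧ x2 = False ∧ True = False
(x3 → ¬((x5 → ¬(x3 ↔ x1)) ↔ (x5 → x1))) ∨ (x5 ∧ x2) = False ∨ False = False
(x3 → x1) ↔ ((x3 → ¬((x5 → ¬(x3 ↔ x1)) ↔ (x5 → x1))) ∨ (x5 ∧ x2)) = False ↔ False = True
((x3 → x1) ↔ ((x3 → ¬((x5 → ¬(x3 ↔ x1)) ↔ (x5 → x1))) ∨ (x5 ∧ x2))) ⊕ x1 = True ⊕ False = True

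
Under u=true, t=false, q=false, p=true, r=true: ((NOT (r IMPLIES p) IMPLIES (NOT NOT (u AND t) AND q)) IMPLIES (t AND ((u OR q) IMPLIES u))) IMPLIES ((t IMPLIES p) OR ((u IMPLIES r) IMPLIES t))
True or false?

true

r IMPLIES p = true IMPLIES true = true
NOT (r IMPLIES p) = NOT true = false
u AND t = true AND false = false
NOT (u AND t) = NOT false = true
NOT NOT (u AND t) = NOT true = false
NOT NOT (u AND t) AND q = false AND false = false
NOT (r IMPLIES p) IMPLIES (NOT NOT (u AND t) AND q) = false IMPLIES false = true
u OR q = true OR false = true
(u OR q) IMPLIES u = true IMPLIES true = true
t AND ((u OR q) IMPLIES u) = false AND true = false
(NOT (r IMPLIES p) IMPLIES (NOT NOT (u AND t) AND q)) IMPLIES (t AND ((u OR q) IMPLIES u)) = true IMPLIES false = false
t IMPLIES p = false IMPLIES true = true
u IMPLIES r = true IMPLIES true = true
(u IMPLIES r) IMPLIES t = true IMPLIES false = false
(t IMPLIES p) OR ((u IMPLIES r) IMPLIES t) = true OR false = true
((NOT (r IMPLIES p) IMPLIES (NOT NOT (u AND t) AND q)) IMPLIES (t AND ((u OR q) IMPLIES u))) IMPLIES ((t IMPLIES p) OR ((u IMPLIES r) IMPLIES t)) = false IMPLIES true = true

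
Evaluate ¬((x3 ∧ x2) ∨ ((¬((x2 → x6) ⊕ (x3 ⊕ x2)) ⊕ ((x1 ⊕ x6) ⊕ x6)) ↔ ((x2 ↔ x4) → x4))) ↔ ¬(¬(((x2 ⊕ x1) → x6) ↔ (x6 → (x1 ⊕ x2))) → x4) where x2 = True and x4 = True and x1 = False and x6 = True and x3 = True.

x3 ∧ x2 = True ∧ True = True
x2 → x6 = True → True = True
x3 ⊕ x2 = True ⊕ True = False
(x2 → x6) ⊕ (x3 ⊕ x2) = True ⊕ False = True
¬((x2 → x6) ⊕ (x3 ⊕ x2)) = ¬True = False
x1 ⊕ x6 = False ⊕ True = True
(x1 ⊕ x6) ⊕ x6 = True ⊕ True = False
¬((x2 → x6) ⊕ (x3 ⊕ x2)) ⊕ ((x1 ⊕ x6) ⊕ x6) = False ⊕ False = False
x2 ↔ x4 = True ↔ True = True
(x2 ↔ x4) → x4 = True → True = True
(¬((x2 → x6) ⊕ (x3 ⊕ x2)) ⊕ ((x1 ⊕ x6) ⊕ x6)) ↔ ((x2 ↔ x4) → x4) = False ↔ True = False
(x3 ∧ x2) ∨ ((¬((x2 → x6) ⊕ (x3 ⊕ x2)) ⊕ ((x1 ⊕ x6) ⊕ x6)) ↔ ((x2 ↔ x4) → x4)) = True ∨ False = True
¬((x3 ∧ x2) ∨ ((¬((x2 → x6) ⊕ (x3 ⊕ x2)) ⊕ ((x1 ⊕ x6) ⊕ x6)) ↔ ((x2 ↔ x4) → x4))) = ¬True = False
x2 ⊕ x1 = True ⊕ False = True
(x2 ⊕ x1) → x6 = True → True = True
x1 ⊕ x2 = False ⊕ True = True
x6 → (x1 ⊕ x2) = True → True = True
((x2 ⊕ x1) → x6) ↔ (x6 → (x1 ⊕ x2)) = True ↔ True = True
¬(((x2 ⊕ x1) → x6) ↔ (x6 → (x1 ⊕ x2))) = ¬True = False
¬(((x2 ⊕ x1) → x6) ↔ (x6 → (x1 ⊕ x2))) → x4 = False → True = True
¬(¬(((x2 ⊕ x1) → x6) ↔ (x6 → (x1 ⊕ x2))) → x4) = ¬True = False
¬((x3 ∧ x2) ∨ ((¬((x2 → x6) ⊕ (x3 ⊕ x2)) ⊕ ((x1 ⊕ x6) ⊕ x6)) ↔ ((x2 ↔ x4) → x4))) ↔ ¬(¬(((x2 ⊕ x1) → x6) ↔ (x6 → (x1 ⊕ x2))) → x4) = False ↔ False = True

True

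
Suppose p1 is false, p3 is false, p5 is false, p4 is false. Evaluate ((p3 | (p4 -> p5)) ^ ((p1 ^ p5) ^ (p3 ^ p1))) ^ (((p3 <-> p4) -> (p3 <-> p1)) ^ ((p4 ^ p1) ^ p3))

Substituting p1=0, p3=0, p5=0, p4=0:
p4 -> p5 = 0 -> 0 = 1
p3 | (p4 -> p5) = 0 | 1 = 1
p1 ^ p5 = 0 ^ 0 = 0
p3 ^ p1 = 0 ^ 0 = 0
(p1 ^ p5) ^ (p3 ^ p1) = 0 ^ 0 = 0
(p3 | (p4 -> p5)) ^ ((p1 ^ p5) ^ (p3 ^ p1)) = 1 ^ 0 = 1
p3 <-> p4 = 0 <-> 0 = 1
p3 <-> p1 = 0 <-> 0 = 1
(p3 <-> p4) -> (p3 <-> p1) = 1 -> 1 = 1
p4 ^ p1 = 0 ^ 0 = 0
(p4 ^ p1) ^ p3 = 0 ^ 0 = 0
((p3 <-> p4) -> (p3 <-> p1)) ^ ((p4 ^ p1) ^ p3) = 1 ^ 0 = 1
((p3 | (p4 -> p5)) ^ ((p1 ^ p5) ^ (p3 ^ p1))) ^ (((p3 <-> p4) -> (p3 <-> p1)) ^ ((p4 ^ p1) ^ p3)) = 1 ^ 1 = 0

0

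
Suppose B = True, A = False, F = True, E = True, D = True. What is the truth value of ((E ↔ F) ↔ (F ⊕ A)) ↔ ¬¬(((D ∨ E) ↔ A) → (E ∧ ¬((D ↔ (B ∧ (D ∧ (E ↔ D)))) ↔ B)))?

True

E ↔ F = True ↔ True = True
F ⊕ A = True ⊕ False = True
(E ↔ F) ↔ (F ⊕ A) = True ↔ True = True
D ∨ E = True ∨ True = True
(D ∨ E) ↔ A = True ↔ False = False
E ↔ D = True ↔ True = True
D ∧ (E ↔ D) = True ∧ True = True
B ∧ (D ∧ (E ↔ D)) = True ∧ True = True
D ↔ (B ∧ (D ∧ (E ↔ D))) = True ↔ True = True
(D ↔ (B ∧ (D ∧ (E ↔ D)))) ↔ B = True ↔ True = True
¬((D ↔ (B ∧ (D ∧ (E ↔ D)))) ↔ B) = ¬True = False
E ∧ ¬((D ↔ (B ∧ (D ∧ (E ↔ D)))) ↔ B) = True ∧ False = False
((D ∨ E) ↔ A) → (E ∧ ¬((D ↔ (B ∧ (D ∧ (E ↔ D)))) ↔ B)) = False → False = True
¬(((D ∨ E) ↔ A) → (E ∧ ¬((D ↔ (B ∧ (D ∧ (E ↔ D)))) ↔ B))) = ¬True = False
¬¬(((D ∨ E) ↔ A) → (E ∧ ¬((D ↔ (B ∧ (D ∧ (E ↔ D)))) ↔ B))) = ¬False = True
((E ↔ F) ↔ (F ⊕ A)) ↔ ¬¬(((D ∨ E) ↔ A) → (E ∧ ¬((D ↔ (B ∧ (D ∧ (E ↔ D)))) ↔ B))) = True ↔ True = True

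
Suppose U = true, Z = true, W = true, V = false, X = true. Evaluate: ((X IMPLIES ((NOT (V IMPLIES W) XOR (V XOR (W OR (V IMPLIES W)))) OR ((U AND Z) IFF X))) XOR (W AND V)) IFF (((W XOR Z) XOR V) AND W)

V IMPLIES W = false IMPLIES true = true
NOT (V IMPLIES W) = NOT true = false
V IMPLIES W = false IMPLIES true = true
W OR (V IMPLIES W) = true OR true = true
V XOR (W OR (V IMPLIES W)) = false XOR true = true
NOT (V IMPLIES W) XOR (V XOR (W OR (V IMPLIES W))) = false XOR true = true
U AND Z = true AND true = true
(U AND Z) IFF X = true IFF true = true
(NOT (V IMPLIES W) XOR (V XOR (W OR (V IMPLIES W)))) OR ((U AND Z) IFF X) = true OR true = true
X IMPLIES ((NOT (V IMPLIES W) XOR (V XOR (W OR (V IMPLIES W)))) OR ((U AND Z) IFF X)) = true IMPLIES true = true
W AND V = true AND false = false
(X IMPLIES ((NOT (V IMPLIES W) XOR (V XOR (W OR (V IMPLIES W)))) OR ((U AND Z) IFF X))) XOR (W AND V) = true XOR false = true
W XOR Z = true XOR true = false
(W XOR Z) XOR V = false XOR false = false
((W XOR Z) XOR V) AND W = false AND true = false
((X IMPLIES ((NOT (V IMPLIES W) XOR (V XOR (W OR (V IMPLIES W)))) OR ((U AND Z) IFF X))) XOR (W AND V)) IFF (((W XOR Z) XOR V) AND W) = true IFF false = false

false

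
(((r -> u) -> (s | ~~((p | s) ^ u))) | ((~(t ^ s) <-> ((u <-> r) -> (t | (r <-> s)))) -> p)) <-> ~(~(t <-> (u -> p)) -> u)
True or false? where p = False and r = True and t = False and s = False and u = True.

r -> u = True -> True = True
p | s = False | False = False
(p | s) ^ u = False ^ True = True
~((p | s) ^ u) = ~True = False
~~((p | s) ^ u) = ~False = True
s | ~~((p | s) ^ u) = False | True = True
(r -> u) -> (s | ~~((p | s) ^ u)) = True -> True = True
t ^ s = False ^ False = False
~(t ^ s) = ~False = True
u <-> r = True <-> True = True
r <-> s = True <-> False = False
t | (r <-> s) = False | False = False
(u <-> r) -> (t | (r <-> s)) = True -> False = False
~(t ^ s) <-> ((u <-> r) -> (t | (r <-> s))) = True <-> False = False
(~(t ^ s) <-> ((u <-> r) -> (t | (r <-> s)))) -> p = False -> False = True
((r -> u) -> (s | ~~((p | s) ^ u))) | ((~(t ^ s) <-> ((u <-> r) -> (t | (r <-> s)))) -> p) = True | True = True
u -> p = True -> False = False
t <-> (u -> p) = False <-> False = True
~(t <-> (u -> p)) = ~True = False
~(t <-> (u -> p)) -> u = False -> True = True
~(~(t <-> (u -> p)) -> u) = ~True = False
(((r -> u) -> (s | ~~((p | s) ^ u))) | ((~(t ^ s) <-> ((u <-> r) -> (t | (r <-> s)))) -> p)) <-> ~(~(t <-> (u -> p)) -> u) = True <-> False = False

False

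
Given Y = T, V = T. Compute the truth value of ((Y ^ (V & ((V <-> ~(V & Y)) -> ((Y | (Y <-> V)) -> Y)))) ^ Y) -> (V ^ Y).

Substituting Y=T, V=T:
V & Y = T & T = T
~(V & Y) = ~T = F
V <-> ~(V & Y) = T <-> F = F
Y <-> V = T <-> T = T
Y | (Y <-> V) = T | T = T
(Y | (Y <-> V)) -> Y = T -> T = T
(V <-> ~(V & Y)) -> ((Y | (Y <-> V)) -> Y) = F -> T = T
V & ((V <-> ~(V & Y)) -> ((Y | (Y <-> V)) -> Y)) = T & T = T
Y ^ (V & ((V <-> ~(V & Y)) -> ((Y | (Y <-> V)) -> Y))) = T ^ T = F
(Y ^ (V & ((V <-> ~(V & Y)) -> ((Y | (Y <-> V)) -> Y)))) ^ Y = F ^ T = T
V ^ Y = T ^ T = F
((Y ^ (V & ((V <-> ~(V & Y)) -> ((Y | (Y <-> V)) -> Y)))) ^ Y) -> (V ^ Y) = T -> F = F

F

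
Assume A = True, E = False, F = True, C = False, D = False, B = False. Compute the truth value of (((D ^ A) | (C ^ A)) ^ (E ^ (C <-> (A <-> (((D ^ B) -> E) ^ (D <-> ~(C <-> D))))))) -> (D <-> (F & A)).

D ^ A = False ^ True = True
C ^ A = False ^ True = True
(D ^ A) | (C ^ A) = True | True = True
D ^ B = False ^ False = False
(D ^ B) -> E = False -> False = True
C <-> D = False <-> False = True
~(C <-> D) = ~True = False
D <-> ~(C <-> D) = False <-> False = True
((D ^ B) -> E) ^ (D <-> ~(C <-> D)) = True ^ True = False
A <-> (((D ^ B) -> E) ^ (D <-> ~(C <-> D))) = True <-> False = False
C <-> (A <-> (((D ^ B) -> E) ^ (D <-> ~(C <-> D)))) = False <-> False = True
E ^ (C <-> (A <-> (((D ^ B) -> E) ^ (D <-> ~(C <-> D))))) = False ^ True = True
((D ^ A) | (C ^ A)) ^ (E ^ (C <-> (A <-> (((D ^ B) -> E) ^ (D <-> ~(C <-> D)))))) = True ^ True = False
F & A = True & True = True
D <-> (F & A) = False <-> True = False
(((D ^ A) | (C ^ A)) ^ (E ^ (C <-> (A <-> (((D ^ B) -> E) ^ (D <-> ~(C <-> D))))))) -> (D <-> (F & A)) = False -> False = True

True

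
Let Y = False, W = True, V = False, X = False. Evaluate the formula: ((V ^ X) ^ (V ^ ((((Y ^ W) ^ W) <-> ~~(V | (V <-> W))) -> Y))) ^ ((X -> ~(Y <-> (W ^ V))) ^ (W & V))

True

Substituting Y=False, W=True, V=False, X=False:
V ^ X = False ^ False = False
Y ^ W = False ^ True = True
(Y ^ W) ^ W = True ^ True = False
V <-> W = False <-> True = False
V | (V <-> W) = False | False = False
~(V | (V <-> W)) = ~False = True
~~(V | (V <-> W)) = ~True = False
((Y ^ W) ^ W) <-> ~~(V | (V <-> W)) = False <-> False = True
(((Y ^ W) ^ W) <-> ~~(V | (V <-> W))) -> Y = True -> False = False
V ^ ((((Y ^ W) ^ W) <-> ~~(V | (V <-> W))) -> Y) = False ^ False = False
(V ^ X) ^ (V ^ ((((Y ^ W) ^ W) <-> ~~(V | (V <-> W))) -> Y)) = False ^ False = False
W ^ V = True ^ False = True
Y <-> (W ^ V) = False <-> True = False
~(Y <-> (W ^ V)) = ~False = True
X -> ~(Y <-> (W ^ V)) = False -> True = True
W & V = True & False = False
(X -> ~(Y <-> (W ^ V))) ^ (W & V) = True ^ False = True
((V ^ X) ^ (V ^ ((((Y ^ W) ^ W) <-> ~~(V | (V <-> W))) -> Y))) ^ ((X -> ~(Y <-> (W ^ V))) ^ (W & V)) = False ^ True = True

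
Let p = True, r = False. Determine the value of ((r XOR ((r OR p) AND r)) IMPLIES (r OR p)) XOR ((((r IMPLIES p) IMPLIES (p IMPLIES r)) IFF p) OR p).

Substituting p=True, r=False:
r OR p = False OR True = True
(r OR p) AND r = True AND False = False
r XOR ((r OR p) AND r) = False XOR False = False
r OR p = False OR True = True
(r XOR ((r OR p) AND r)) IMPLIES (r OR p) = False IMPLIES True = True
r IMPLIES p = False IMPLIES True = True
p IMPLIES r = True IMPLIES False = False
(r IMPLIES p) IMPLIES (p IMPLIES r) = True IMPLIES False = False
((r IMPLIES p) IMPLIES (p IMPLIES r)) IFF p = False IFF True = False
(((r IMPLIES p) IMPLIES (p IMPLIES r)) IFF p) OR p = False OR True = True
((r XOR ((r OR p) AND r)) IMPLIES (r OR p)) XOR ((((r IMPLIES p) IMPLIES (p IMPLIES r)) IFF p) OR p) = True XOR True = False

False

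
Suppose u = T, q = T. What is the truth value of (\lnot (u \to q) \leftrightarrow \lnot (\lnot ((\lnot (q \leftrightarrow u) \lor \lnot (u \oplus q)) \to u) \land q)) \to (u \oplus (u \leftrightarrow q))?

T

u \to q = T \to T = T
\lnot (u \to q) = \lnot T = F
q \leftrightarrow u = T \leftrightarrow T = T
\lnot (q \leftrightarrow u) = \lnot T = F
u \oplus q = T \oplus T = F
\lnot (u \oplus q) = \lnot F = T
\lnot (q \leftrightarrow u) \lor \lnot (u \oplus q) = F \lor T = T
(\lnot (q \leftrightarrow u) \lor \lnot (u \oplus q)) \to u = T \to T = T
\lnot ((\lnot (q \leftrightarrow u) \lor \lnot (u \oplus q)) \to u) = \lnot T = F
\lnot ((\lnot (q \leftrightarrow u) \lor \lnot (u \oplus q)) \to u) \land q = F \land T = F
\lnot (\lnot ((\lnot (q \leftrightarrow u) \lor \lnot (u \oplus q)) \to u) \land q) = \lnot F = T
\lnot (u \to q) \leftrightarrow \lnot (\lnot ((\lnot (q \leftrightarrow u) \lor \lnot (u \oplus q)) \to u) \land q) = F \leftrightarrow T = F
u \leftrightarrow q = T \leftrightarrow T = T
u \oplus (u \leftrightarrow q) = T \oplus T = F
(\lnot (u \to q) \leftrightarrow \lnot (\lnot ((\lnot (q \leftrightarrow u) \lor \lnot (u \oplus q)) \to u) \land q)) \to (u \oplus (u \leftrightarrow q)) = F \to F = T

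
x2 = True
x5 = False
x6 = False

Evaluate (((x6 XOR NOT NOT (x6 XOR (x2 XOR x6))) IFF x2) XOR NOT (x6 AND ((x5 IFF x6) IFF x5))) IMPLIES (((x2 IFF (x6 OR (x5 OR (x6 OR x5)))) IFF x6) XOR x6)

x2 XOR x6 = True XOR False = True
x6 XOR (x2 XOR x6) = False XOR True = True
NOT (x6 XOR (x2 XOR x6)) = NOT True = False
NOT NOT (x6 XOR (x2 XOR x6)) = NOT False = True
x6 XOR NOT NOT (x6 XOR (x2 XOR x6)) = False XOR True = True
(x6 XOR NOT NOT (x6 XOR (x2 XOR x6))) IFF x2 = True IFF True = True
x5 IFF x6 = False IFF False = True
(x5 IFF x6) IFF x5 = True IFF False = False
x6 AND ((x5 IFF x6) IFF x5) = False AND False = False
NOT (x6 AND ((x5 IFF x6) IFF x5)) = NOT False = True
((x6 XOR NOT NOT (x6 XOR (x2 XOR x6))) IFF x2) XOR NOT (x6 AND ((x5 IFF x6) IFF x5)) = True XOR True = False
x6 OR x5 = False OR False = False
x5 OR (x6 OR x5) = False OR False = False
x6 OR (x5 OR (x6 OR x5)) = False OR False = False
x2 IFF (x6 OR (x5 OR (x6 OR x5))) = True IFF False = False
(x2 IFF (x6 OR (x5 OR (x6 OR x5)))) IFF x6 = False IFF False = True
((x2 IFF (x6 OR (x5 OR (x6 OR x5)))) IFF x6) XOR x6 = True XOR False = True
(((x6 XOR NOT NOT (x6 XOR (x2 XOR x6))) IFF x2) XOR NOT (x6 AND ((x5 IFF x6) IFF x5))) IMPLIES (((x2 IFF (x6 OR (x5 OR (x6 OR x5)))) IFF x6) XOR x6) = False IMPLIES True = True

True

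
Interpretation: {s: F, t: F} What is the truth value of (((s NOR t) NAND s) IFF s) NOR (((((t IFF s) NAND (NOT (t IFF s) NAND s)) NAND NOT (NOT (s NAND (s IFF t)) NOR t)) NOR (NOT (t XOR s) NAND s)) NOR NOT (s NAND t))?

s NOR t = F NOR F = T
(s NOR t) NAND s = T NAND F = T
((s NOR t) NAND s) IFF s = T IFF F = F
t IFF s = F IFF F = T
t IFF s = F IFF F = T
NOT (t IFF s) = NOT T = F
NOT (t IFF s) NAND s = F NAND F = T
(t IFF s) NAND (NOT (t IFF s) NAND s) = T NAND T = F
s IFF t = F IFF F = T
s NAND (s IFF t) = F NAND T = T
NOT (s NAND (s IFF t)) = NOT T = F
NOT (s NAND (s IFF t)) NOR t = F NOR F = T
NOT (NOT (s NAND (s IFF t)) NOR t) = NOT T = F
((t IFF s) NAND (NOT (t IFF s) NAND s)) NAND NOT (NOT (s NAND (s IFF t)) NOR t) = F NAND F = T
t XOR s = F XOR F = F
NOT (t XOR s) = NOT F = T
NOT (t XOR s) NAND s = T NAND F = T
(((t IFF s) NAND (NOT (t IFF s) NAND s)) NAND NOT (NOT (s NAND (s IFF t)) NOR t)) NOR (NOT (t XOR s) NAND s) = T NOR T = F
s NAND t = F NAND F = T
NOT (s NAND t) = NOT T = F
((((t IFF s) NAND (NOT (t IFF s) NAND s)) NAND NOT (NOT (s NAND (s IFF t)) NOR t)) NOR (NOT (t XOR s) NAND s)) NOR NOT (s NAND t) = F NOR F = T
(((s NOR t) NAND s) IFF s) NOR (((((t IFF s) NAND (NOT (t IFF s) NAND s)) NAND NOT (NOT (s NAND (s IFF t)) NOR t)) NOR (NOT (t XOR s) NAND s)) NOR NOT (s NAND t)) = F NOR T = F

F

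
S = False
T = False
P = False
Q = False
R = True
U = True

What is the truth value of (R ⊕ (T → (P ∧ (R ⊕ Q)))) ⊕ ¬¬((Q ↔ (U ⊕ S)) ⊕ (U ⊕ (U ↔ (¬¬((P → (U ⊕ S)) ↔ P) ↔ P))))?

False

Substituting S=False, T=False, P=False, Q=False, R=True, U=True:
R ⊕ Q = True ⊕ False = True
P ∧ (R ⊕ Q) = False ∧ True = False
T → (P ∧ (R ⊕ Q)) = False → False = True
R ⊕ (T → (P ∧ (R ⊕ Q))) = True ⊕ True = False
U ⊕ S = True ⊕ False = True
Q ↔ (U ⊕ S) = False ↔ True = False
U ⊕ S = True ⊕ False = True
P → (U ⊕ S) = False → True = True
(P → (U ⊕ S)) ↔ P = True ↔ False = False
¬((P → (U ⊕ S)) ↔ P) = ¬False = True
¬¬((P → (U ⊕ S)) ↔ P) = ¬True = False
¬¬((P → (U ⊕ S)) ↔ P) ↔ P = False ↔ False = True
U ↔ (¬¬((P → (U ⊕ S)) ↔ P) ↔ P) = True ↔ True = True
U ⊕ (U ↔ (¬¬((P → (U ⊕ S)) ↔ P) ↔ P)) = True ⊕ True = False
(Q ↔ (U ⊕ S)) ⊕ (U ⊕ (U ↔ (¬¬((P → (U ⊕ S)) ↔ P) ↔ P))) = False ⊕ False = False
¬((Q ↔ (U ⊕ S)) ⊕ (U ⊕ (U ↔ (¬¬((P → (U ⊕ S)) ↔ P) ↔ P)))) = ¬False = True
¬¬((Q ↔ (U ⊕ S)) ⊕ (U ⊕ (U ↔ (¬¬((P → (U ⊕ S)) ↔ P) ↔ P)))) = ¬True = False
(R ⊕ (T → (P ∧ (R ⊕ Q)))) ⊕ ¬¬((Q ↔ (U ⊕ S)) ⊕ (U ⊕ (U ↔ (¬¬((P → (U ⊕ S)) ↔ P) ↔ P)))) = False ⊕ False = False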